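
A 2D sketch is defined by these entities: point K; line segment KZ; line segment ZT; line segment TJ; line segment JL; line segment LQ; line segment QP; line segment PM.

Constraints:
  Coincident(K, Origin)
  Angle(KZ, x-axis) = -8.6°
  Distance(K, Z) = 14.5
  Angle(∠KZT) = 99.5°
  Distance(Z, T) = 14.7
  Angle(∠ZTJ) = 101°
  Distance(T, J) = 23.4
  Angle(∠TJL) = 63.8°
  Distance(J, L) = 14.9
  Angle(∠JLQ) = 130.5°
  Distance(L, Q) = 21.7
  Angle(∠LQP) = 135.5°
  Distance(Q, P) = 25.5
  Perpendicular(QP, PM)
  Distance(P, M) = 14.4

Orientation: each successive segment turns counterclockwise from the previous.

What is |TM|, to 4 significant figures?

20.10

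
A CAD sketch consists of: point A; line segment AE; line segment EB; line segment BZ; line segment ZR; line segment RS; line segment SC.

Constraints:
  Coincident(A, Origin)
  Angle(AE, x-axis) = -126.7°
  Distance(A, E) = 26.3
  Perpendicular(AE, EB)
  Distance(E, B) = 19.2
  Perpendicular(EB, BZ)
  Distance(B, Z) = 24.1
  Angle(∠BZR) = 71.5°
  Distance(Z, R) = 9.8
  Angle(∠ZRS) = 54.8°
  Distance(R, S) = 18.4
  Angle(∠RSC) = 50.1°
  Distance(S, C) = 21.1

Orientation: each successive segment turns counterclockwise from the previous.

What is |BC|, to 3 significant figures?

31.4

A is at the origin; AE runs at -126.7° with length 26.3, so E = (-15.7, -21.1). AE is perpendicular to EB, so EB runs at -36.7°; with |EB| = 19.2, B = (-0.323, -32.6). The perpendicularity gives BZ at right angles to EB, so BZ runs at 53.3°; with |BZ| = 24.1, Z = (14.1, -13.2). ∠BZR = 71.5° gives ZR at 162° from the x-axis; with |ZR| = 9.8, R = (4.77, -10.2). ∠ZRS = 54.8° gives RS at -73.0° from the x-axis; with |RS| = 18.4, S = (10.1, -27.8). ∠RSC = 50.1° gives SC at 56.9° from the x-axis; with |SC| = 21.1, C = (21.7, -10.1). Then |BC| = |C − B| = 31.4.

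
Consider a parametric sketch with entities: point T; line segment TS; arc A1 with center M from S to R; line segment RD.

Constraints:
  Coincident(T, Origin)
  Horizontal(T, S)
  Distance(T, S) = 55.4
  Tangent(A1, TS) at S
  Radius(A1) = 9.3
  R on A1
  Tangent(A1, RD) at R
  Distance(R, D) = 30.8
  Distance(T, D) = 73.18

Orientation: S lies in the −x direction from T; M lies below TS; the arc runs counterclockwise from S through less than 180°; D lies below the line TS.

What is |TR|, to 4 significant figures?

65.47

Checks: |TS| = 55.40 ✓; |MS| = 9.300 ✓; |MR| = 9.300 ✓; ∠(MR, RD) = 90.00° ✓; |RD| = 30.80 ✓; |TD| = 73.18 ✓.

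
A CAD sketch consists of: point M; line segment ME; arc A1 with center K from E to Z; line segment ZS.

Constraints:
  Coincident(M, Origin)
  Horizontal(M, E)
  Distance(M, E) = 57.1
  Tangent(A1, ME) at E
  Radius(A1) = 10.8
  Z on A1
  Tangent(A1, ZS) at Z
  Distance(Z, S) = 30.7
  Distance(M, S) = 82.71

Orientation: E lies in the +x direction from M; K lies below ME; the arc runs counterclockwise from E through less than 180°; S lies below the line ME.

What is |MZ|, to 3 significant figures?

53.3

M is at the origin; ME is horizontal with |ME| = 57.1 and E on the +x side, so E = (57.1, 0.00). Tangency of A1 to ME means the radius KE is perpendicular to ME, so K = E + (0, -10.8) = (57.1, -10.8). Since KZ ⟂ ZS (tangency), |KS| = √(10.8² + 30.7²) = 32.5 regardless of where Z sits on A1. So S lies on both circle(M, 82.71) and circle(K, 32.5); the below-ME intersection is S = (72.8, -39.3). Z is the foot of the tangent from S: Z = (49.9, -18.8).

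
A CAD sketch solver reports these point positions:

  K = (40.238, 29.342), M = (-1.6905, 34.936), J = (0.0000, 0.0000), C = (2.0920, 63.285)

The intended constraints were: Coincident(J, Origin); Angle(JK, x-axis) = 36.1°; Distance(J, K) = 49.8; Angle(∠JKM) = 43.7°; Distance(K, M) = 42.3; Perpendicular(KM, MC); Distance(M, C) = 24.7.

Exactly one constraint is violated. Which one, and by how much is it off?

Distance(M, C) = 24.7 — off by 3.90.

J = (0.00, 0.00) ✓; JK at 36.10° ✓; |JK| = 49.80 ✓; ∠JKM = 43.70° ✓; |KM| = 42.30 ✓; ∠(KM, MC) = 90.00° ✓; |MC| = 28.60 ✗.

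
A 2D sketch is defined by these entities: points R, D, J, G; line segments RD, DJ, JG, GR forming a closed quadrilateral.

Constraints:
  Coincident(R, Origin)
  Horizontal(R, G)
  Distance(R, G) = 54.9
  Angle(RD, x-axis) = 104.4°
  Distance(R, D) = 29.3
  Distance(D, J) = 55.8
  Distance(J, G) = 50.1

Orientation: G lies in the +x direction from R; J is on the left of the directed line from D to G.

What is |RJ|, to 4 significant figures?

66.24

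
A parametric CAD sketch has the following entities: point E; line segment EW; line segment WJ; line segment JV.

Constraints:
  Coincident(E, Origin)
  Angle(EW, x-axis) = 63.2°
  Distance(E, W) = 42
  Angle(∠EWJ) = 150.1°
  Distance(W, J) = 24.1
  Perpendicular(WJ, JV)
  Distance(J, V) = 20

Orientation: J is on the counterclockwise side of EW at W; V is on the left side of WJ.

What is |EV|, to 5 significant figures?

60.517

E is at the origin; EW runs at 63.2° with length 42.0, so W = 42.0·(cos 63.2°, sin 63.2°) = (18.937, 37.489). ∠EWJ = 150.1°, so WJ runs at 63.2° + (180° − 150.1°) = 93.100° from the x-axis; with |WJ| = 24.1, J = W + 24.1·(cos 93.100°, sin 93.100°) = (17.634, 61.553). WJ ⟂ JV; with |JV| = 20.0 on the left of WJ, V = J + 20.0·(-0.99854, -0.054079) = (-2.3372, 60.472). Then |EV| = |V − E| = 60.517.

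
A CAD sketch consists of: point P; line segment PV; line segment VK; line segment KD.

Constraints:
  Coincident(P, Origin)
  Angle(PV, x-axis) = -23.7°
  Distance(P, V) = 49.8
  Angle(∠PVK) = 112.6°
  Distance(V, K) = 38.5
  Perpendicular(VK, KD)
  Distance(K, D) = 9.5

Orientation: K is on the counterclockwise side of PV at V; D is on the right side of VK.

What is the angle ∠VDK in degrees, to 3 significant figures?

76.1°

∠PVK = 112.6°, so VK runs at -23.7° + (180° − 112.6°) = 43.7° from the x-axis; with |VK| = 38.5, K = V + 38.5·(cos 43.7°, sin 43.7°) = (73.4, 6.58). VK ⟂ KD; with |KD| = 9.5 on the right of VK, D = K + 9.5·(0.691, -0.723) = (80.0, -0.286). Then cos ∠VDK = DV·DK / (|DV||DK|), giving 76.1°.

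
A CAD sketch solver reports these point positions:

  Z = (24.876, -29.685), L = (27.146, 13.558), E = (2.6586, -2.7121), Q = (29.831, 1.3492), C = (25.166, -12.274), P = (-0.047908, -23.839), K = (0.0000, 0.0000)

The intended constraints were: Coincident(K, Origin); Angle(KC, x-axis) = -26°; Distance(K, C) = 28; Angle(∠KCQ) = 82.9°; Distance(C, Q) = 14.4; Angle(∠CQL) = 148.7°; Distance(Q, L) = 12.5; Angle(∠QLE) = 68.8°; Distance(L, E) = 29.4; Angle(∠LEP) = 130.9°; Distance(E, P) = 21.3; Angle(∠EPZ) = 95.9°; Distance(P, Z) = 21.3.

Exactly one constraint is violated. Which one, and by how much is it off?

Distance(P, Z) = 21.3 — off by 4.30.

K = (0.00, 0.00) ✓; KC at -26.00° ✓; |KC| = 28.00 ✓; ∠KCQ = 82.90° ✓; |CQ| = 14.40 ✓; ∠CQL = 148.7° ✓; |QL| = 12.50 ✓; ∠QLE = 68.80° ✓; |LE| = 29.40 ✓; ∠LEP = 130.9° ✓; |EP| = 21.30 ✓; ∠EPZ = 95.90° ✓; |PZ| = 25.60 ✗.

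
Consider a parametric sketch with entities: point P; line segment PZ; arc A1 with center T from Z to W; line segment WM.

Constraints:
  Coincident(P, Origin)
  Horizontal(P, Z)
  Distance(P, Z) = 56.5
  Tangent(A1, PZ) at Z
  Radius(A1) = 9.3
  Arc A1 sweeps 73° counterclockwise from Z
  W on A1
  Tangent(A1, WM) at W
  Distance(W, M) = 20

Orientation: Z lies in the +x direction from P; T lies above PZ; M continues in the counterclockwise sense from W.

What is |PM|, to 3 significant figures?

75.7

P is at the origin; P and Z share the same y with |PZ| = 56.5 and Z on the +x side, so Z = (56.5, 0.00). Since A1 is tangent to PZ there, TZ ⟂ PZ, so T = Z + (0, 9.3) = (56.5, 9.30). On A1, Z sits at bearing -90° from T; a 73° counterclockwise sweep puts W at bearing -17°, so W = T + 9.3·(cos -17°, sin -17°) = (65.4, 6.58). A1 meets WM tangentially, so TW is at right angles to WM, so WM runs along (−sin -17°, cos -17°); with |WM| = 20.0, M = (71.2, 25.7). Then |PM| = |M − P| = 75.7.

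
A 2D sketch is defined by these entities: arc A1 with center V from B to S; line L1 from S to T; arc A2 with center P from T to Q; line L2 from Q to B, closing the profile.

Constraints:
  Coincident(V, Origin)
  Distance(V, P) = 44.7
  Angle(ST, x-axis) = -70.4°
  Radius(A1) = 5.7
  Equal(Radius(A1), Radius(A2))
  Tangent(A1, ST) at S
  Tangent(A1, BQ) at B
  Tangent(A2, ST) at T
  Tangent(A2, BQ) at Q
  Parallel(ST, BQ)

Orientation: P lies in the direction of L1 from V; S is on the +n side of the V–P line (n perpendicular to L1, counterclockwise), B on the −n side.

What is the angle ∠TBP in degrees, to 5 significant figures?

7.0404°

Tangency of A1 to both parallel lines with radius 5.7 puts S and B at V ± 5.7·n: S = (5.3697, 1.9121), B = (-5.3697, -1.9121). Equal radii place T and Q the same way about P: T = P + 5.7·n = (20.364, -40.198), Q = P − 5.7·n = (9.6250, -44.022). Then cos ∠TBP = BT·BP / (|BT||BP|), giving 7.0404°.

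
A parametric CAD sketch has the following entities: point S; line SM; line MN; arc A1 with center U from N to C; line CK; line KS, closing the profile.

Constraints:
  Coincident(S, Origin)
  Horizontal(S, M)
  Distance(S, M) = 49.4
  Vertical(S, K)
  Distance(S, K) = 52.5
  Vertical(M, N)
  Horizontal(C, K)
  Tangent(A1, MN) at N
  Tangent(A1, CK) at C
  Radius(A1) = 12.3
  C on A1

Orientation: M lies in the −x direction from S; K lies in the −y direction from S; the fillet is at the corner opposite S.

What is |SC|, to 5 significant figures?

64.286

S is at the origin; S and M share the same y with |SM| = 49.4 and M on the −x side, so M = (-49.400, 0.0000). SK is vertical with |SK| = 52.5 and K on the −y side, so K = (0.0000, -52.500). The virtual corner opposite S is at (-49.400, -52.500). A1 meets MN tangentially, so UN is at right angles to MN and tangency of A1 to CK means the radius UC is perpendicular to CK, with radius 12.3, so the center U sits 12.3 in from both sides at U = (-37.100, -40.200). That places the tangent points at N = (-49.400, -40.200) on MN and C = (-37.100, -52.500) on CK. Then |SC| = |C − S| = 64.286.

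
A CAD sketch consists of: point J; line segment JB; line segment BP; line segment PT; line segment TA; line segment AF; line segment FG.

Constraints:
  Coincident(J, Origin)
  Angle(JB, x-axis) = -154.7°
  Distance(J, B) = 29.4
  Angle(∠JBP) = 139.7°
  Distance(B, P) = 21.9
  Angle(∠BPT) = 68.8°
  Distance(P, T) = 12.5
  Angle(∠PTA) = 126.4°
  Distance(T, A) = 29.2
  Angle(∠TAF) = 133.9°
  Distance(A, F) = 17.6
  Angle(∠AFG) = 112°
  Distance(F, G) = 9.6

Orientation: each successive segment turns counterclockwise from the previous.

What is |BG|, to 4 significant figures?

24.43

∠TAF = 133.9° gives AF at 96.50° from the x-axis; with |AF| = 17.6, F = (-6.526, 6.780). ∠AFG = 112.0° gives FG at 164.5° from the x-axis; with |FG| = 9.6, G = (-15.78, 9.345). Then |BG| = |G − B| = 24.43.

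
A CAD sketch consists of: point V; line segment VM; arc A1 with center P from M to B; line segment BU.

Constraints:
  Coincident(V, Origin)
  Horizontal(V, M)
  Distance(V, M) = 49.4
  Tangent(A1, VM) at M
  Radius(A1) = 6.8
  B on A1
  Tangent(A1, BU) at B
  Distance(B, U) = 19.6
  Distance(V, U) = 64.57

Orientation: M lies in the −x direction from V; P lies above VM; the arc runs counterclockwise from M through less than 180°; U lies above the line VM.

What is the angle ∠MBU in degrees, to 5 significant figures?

110.73°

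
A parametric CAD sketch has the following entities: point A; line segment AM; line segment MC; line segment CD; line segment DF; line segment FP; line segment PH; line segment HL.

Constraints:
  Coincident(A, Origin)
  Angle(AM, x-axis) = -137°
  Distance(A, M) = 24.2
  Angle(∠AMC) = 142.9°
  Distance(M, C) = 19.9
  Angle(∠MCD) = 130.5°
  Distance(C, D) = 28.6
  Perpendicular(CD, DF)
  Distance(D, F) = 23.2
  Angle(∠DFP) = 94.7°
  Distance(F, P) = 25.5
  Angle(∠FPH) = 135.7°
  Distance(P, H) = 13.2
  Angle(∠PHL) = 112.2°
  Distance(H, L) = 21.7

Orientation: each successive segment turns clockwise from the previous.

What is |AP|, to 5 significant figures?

22.446

The perpendicularity gives DF at right angles to CD, so DF runs at 46.400°; with |DF| = 23.2, F = (-42.205, 17.974). ∠DFP = 94.7° gives FP at -38.900° from the x-axis; with |FP| = 25.5, P = (-22.360, 1.9609). Then |AP| = |P − A| = 22.446.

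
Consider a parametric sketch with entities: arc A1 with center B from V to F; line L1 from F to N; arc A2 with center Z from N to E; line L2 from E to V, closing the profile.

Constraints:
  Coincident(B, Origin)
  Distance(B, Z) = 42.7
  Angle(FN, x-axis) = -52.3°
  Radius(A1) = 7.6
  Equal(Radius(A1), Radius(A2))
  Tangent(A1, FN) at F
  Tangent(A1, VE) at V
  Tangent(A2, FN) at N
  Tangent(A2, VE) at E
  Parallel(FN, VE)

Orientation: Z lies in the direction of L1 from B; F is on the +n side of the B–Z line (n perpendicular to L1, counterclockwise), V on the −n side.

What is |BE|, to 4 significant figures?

43.37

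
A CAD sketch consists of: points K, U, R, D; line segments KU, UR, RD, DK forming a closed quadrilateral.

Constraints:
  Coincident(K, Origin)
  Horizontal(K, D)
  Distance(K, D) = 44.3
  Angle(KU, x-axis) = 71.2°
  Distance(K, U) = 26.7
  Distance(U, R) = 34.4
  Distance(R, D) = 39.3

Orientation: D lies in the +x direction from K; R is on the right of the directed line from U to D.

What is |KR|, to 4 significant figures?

10.87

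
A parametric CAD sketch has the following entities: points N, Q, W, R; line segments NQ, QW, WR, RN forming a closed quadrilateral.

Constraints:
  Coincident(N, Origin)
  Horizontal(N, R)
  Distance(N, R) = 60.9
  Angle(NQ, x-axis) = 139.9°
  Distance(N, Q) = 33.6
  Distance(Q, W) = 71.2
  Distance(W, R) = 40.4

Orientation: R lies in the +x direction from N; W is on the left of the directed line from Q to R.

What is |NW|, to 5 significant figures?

57.186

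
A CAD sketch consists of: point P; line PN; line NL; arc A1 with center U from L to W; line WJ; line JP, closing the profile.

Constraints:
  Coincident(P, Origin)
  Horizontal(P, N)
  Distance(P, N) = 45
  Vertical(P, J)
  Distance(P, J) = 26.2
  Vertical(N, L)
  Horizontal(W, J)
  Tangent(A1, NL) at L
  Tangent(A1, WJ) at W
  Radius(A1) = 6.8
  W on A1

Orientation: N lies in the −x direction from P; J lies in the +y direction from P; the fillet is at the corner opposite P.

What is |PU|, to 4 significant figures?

42.84

PJ is vertical with |PJ| = 26.2 and J on the +y side, so J = (0.000, 26.20). The virtual corner opposite P is at (-45.00, 26.20). A1 meets NL tangentially, so UL is at right angles to NL and A1 meets WJ tangentially, so UW is at right angles to WJ, with radius 6.8, so the center U sits 6.8 in from both sides at U = (-38.20, 19.40). Then |PU| = |U − P| = 42.84.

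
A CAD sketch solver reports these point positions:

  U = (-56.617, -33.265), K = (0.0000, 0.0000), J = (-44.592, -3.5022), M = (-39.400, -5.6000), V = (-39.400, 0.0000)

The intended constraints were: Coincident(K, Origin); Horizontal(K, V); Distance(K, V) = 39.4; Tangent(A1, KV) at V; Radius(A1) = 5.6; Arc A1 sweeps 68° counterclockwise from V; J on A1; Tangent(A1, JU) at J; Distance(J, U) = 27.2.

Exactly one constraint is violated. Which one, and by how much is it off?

Distance(J, U) = 27.2 — off by 4.90.

K = (0.00, 0.00) ✓; K.y = 0.00, V.y = 0.00 ✓; |KV| = 39.40 ✓; ∠(MV, VK) = 90.00° ✓; |MV| = 5.600 ✓; bearing(M→J) − bearing(M→V) = 68.00° ✓; |MJ| = 5.600 ✓; ∠(MJ, JU) = 90.00° ✓; |JU| = 32.10 ✗.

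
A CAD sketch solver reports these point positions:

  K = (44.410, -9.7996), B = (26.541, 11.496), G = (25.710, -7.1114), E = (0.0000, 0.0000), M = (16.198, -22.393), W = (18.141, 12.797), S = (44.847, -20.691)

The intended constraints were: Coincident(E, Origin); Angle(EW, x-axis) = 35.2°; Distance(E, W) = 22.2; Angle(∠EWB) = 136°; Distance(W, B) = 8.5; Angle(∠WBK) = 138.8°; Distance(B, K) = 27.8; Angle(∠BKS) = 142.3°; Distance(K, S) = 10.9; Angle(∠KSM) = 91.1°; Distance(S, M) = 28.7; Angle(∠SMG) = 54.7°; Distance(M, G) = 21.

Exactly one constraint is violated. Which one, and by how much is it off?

Distance(M, G) = 21 — off by 3.00.

E = (0.00, 0.00) ✓; EW at 35.20° ✓; |EW| = 22.20 ✓; ∠EWB = 136.0° ✓; |WB| = 8.500 ✓; ∠WBK = 138.8° ✓; |BK| = 27.80 ✓; ∠BKS = 142.3° ✓; |KS| = 10.90 ✓; ∠KSM = 91.10° ✓; |SM| = 28.70 ✓; ∠SMG = 54.70° ✓; |MG| = 18.00 ✗.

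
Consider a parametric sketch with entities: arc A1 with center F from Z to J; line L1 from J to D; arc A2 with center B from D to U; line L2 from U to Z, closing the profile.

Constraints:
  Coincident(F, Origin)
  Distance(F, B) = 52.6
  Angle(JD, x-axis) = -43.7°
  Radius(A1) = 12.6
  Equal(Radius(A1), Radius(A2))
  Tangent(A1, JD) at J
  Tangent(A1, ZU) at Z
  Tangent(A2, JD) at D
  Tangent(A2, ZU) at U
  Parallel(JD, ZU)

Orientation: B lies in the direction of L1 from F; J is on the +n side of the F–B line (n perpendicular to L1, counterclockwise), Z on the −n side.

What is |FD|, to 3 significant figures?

54.1

Tangency of A1 to both parallel lines with radius 12.6 puts J and Z at F ± 12.6·n: J = (8.71, 9.11), Z = (-8.71, -9.11). Equal radii place D and U the same way about B: D = B + 12.6·n = (46.7, -27.2), U = B − 12.6·n = (29.3, -45.4). Then |FD| = |D − F| = 54.1.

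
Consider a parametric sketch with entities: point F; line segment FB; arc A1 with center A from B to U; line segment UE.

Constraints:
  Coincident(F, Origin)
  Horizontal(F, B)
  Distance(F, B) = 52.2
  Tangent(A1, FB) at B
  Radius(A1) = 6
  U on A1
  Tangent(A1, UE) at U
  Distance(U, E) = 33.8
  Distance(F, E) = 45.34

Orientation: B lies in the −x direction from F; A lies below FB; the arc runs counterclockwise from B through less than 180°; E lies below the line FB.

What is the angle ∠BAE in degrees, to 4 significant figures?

142.0°

F is at the origin; F and B share the same y with |FB| = 52.2 and B on the −x side, so B = (-52.20, 0.000). Since A1 is tangent to FB there, AB ⟂ FB, so A = B + (0, -6) = (-52.20, -6.000). Since AU ⟂ UE (tangency), |AE| = √(6.0² + 33.8²) = 34.33 regardless of where U sits on A1. So E lies on both circle(F, 45.34) and circle(A, 34.33); the below-FB intersection is E = (-31.05, -33.04). U is the foot of the tangent from E: U = (-56.21, -10.47).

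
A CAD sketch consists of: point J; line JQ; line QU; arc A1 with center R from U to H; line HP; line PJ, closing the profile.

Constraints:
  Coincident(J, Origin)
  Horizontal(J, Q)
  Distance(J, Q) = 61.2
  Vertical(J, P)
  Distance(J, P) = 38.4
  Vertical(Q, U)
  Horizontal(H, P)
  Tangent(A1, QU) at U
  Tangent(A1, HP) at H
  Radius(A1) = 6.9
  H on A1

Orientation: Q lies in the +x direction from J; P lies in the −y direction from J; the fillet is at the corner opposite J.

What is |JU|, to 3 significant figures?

68.8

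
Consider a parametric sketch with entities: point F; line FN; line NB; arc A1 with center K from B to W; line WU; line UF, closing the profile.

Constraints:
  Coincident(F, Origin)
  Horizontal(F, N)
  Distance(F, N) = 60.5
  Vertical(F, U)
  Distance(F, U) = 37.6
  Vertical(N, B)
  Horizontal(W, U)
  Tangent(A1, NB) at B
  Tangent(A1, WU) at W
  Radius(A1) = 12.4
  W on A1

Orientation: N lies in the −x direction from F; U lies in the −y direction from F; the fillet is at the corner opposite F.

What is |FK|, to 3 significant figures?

54.3

F is at the origin; FN is horizontal with |FN| = 60.5 and N on the −x side, so N = (-60.5, 0.00). F and U share the same x with |FU| = 37.6 and U on the −y side, so U = (0.00, -37.6). The virtual corner opposite F is at (-60.5, -37.6). The tangent condition forces KB to be normal to NB and since A1 is tangent to WU there, KW ⟂ WU, with radius 12.4, so the center K sits 12.4 in from both sides at K = (-48.1, -25.2). Then |FK| = |K − F| = 54.3.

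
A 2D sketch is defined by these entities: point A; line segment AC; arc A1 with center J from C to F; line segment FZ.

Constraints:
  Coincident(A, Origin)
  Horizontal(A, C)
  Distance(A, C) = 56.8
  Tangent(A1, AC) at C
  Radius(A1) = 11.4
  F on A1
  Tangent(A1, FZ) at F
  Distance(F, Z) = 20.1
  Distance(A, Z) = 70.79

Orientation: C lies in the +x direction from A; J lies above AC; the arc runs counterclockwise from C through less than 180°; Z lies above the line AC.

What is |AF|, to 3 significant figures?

69.3

A is at the origin; A and C share the same y with |AC| = 56.8 and C on the +x side, so C = (56.8, 0.00). Since A1 is tangent to AC there, JC ⟂ AC, so J = C + (0, 11.4) = (56.8, 11.4). Since JF ⟂ FZ (tangency), |JZ| = √(11.4² + 20.1²) = 23.1 regardless of where F sits on A1. So Z lies on both circle(A, 70.79) and circle(J, 23.1); the above-AC intersection is Z = (62.2, 33.9). F is the foot of the tangent from Z: F = (67.7, 14.6).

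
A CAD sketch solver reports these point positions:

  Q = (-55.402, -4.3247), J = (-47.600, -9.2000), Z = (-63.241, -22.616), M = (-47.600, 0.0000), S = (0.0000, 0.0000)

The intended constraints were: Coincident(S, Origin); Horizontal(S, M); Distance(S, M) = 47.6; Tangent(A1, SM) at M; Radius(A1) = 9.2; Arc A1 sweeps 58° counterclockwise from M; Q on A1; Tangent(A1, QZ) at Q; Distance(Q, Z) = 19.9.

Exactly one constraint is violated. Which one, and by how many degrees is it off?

Tangent(A1, QZ) at Q — off by 8.80°.

S = (0.00, 0.00) ✓; S.y = 0.00, M.y = 0.00 ✓; |SM| = 47.60 ✓; ∠(JM, MS) = 90.00° ✓; |JM| = 9.200 ✓; bearing(J→Q) − bearing(J→M) = 58.00° ✓; |JQ| = 9.200 ✓; ∠(JQ, QZ) = 81.20° ✗; |QZ| = 19.90 ✓.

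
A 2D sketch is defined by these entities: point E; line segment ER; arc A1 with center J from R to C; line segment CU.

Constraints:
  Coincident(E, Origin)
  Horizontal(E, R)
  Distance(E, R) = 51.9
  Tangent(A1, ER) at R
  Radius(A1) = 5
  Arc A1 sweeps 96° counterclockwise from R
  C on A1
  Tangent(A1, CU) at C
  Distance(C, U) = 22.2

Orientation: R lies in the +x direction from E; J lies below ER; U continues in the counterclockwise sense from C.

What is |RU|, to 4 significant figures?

27.73

E is at the origin; E and R share the same y with |ER| = 51.9 and R on the +x side, so R = (51.90, 0.000). A1 meets ER tangentially, so JR is at right angles to ER, so J = R + (0, -5) = (51.90, -5.000). On A1, R sits at bearing 90° from J; a 96° counterclockwise sweep puts C at bearing 186°, so C = J + 5.0·(cos 186°, sin 186°) = (46.93, -5.523). Since A1 is tangent to CU there, JC ⟂ CU, so CU runs along (−sin 186°, cos 186°); with |CU| = 22.2, U = (49.25, -27.60). Then |RU| = |U − R| = 27.73.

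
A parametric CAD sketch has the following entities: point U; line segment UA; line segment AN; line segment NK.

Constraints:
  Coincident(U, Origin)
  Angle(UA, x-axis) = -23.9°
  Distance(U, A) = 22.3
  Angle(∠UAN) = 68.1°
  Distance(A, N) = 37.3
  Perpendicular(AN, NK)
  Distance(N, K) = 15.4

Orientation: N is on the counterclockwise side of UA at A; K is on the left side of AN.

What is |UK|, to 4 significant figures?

29.46

U is at the origin; UA runs at -23.9° with length 22.3, so A = 22.3·(cos -23.9°, sin -23.9°) = (20.39, -9.035). ∠UAN = 68.1°, so AN runs at -23.9° + (180° − 68.1°) = 88.00° from the x-axis; with |AN| = 37.3, N = A + 37.3·(cos 88.00°, sin 88.00°) = (21.69, 28.24). AN ⟂ NK; with |NK| = 15.4 on the left of AN, K = N + 15.4·(-0.9994, 0.03490) = (6.299, 28.78). Then |UK| = |K − U| = 29.46.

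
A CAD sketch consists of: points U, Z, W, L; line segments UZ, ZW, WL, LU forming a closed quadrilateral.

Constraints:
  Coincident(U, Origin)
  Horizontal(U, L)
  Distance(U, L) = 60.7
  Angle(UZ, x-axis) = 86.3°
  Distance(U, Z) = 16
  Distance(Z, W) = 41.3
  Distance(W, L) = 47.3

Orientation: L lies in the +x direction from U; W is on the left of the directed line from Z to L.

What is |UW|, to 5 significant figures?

52.795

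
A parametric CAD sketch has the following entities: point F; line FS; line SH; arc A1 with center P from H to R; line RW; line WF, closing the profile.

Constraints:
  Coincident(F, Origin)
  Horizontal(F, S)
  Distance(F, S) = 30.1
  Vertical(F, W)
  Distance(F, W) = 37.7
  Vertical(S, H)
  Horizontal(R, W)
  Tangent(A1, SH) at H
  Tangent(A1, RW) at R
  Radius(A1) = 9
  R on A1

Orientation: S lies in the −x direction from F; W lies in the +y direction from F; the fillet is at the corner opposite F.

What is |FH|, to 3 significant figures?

41.6

The virtual corner opposite F is at (-30.1, 37.7). The tangent condition forces PH to be normal to SH and A1 meets RW tangentially, so PR is at right angles to RW, with radius 9.0, so the center P sits 9.0 in from both sides at P = (-21.1, 28.7). That places the tangent points at H = (-30.1, 28.7) on SH and R = (-21.1, 37.7) on RW. Then |FH| = |H − F| = 41.6.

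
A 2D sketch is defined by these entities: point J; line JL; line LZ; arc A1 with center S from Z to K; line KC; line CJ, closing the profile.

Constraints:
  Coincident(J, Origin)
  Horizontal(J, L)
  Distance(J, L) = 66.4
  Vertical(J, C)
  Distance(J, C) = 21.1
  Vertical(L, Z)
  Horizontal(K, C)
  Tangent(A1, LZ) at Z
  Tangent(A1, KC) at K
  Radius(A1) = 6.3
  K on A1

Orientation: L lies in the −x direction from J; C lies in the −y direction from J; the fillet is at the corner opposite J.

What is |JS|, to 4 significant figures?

61.90

J is at the origin; J and L share the same y with |JL| = 66.4 and L on the −x side, so L = (-66.40, 0.000). JC is vertical with |JC| = 21.1 and C on the −y side, so C = (0.000, -21.10). The virtual corner opposite J is at (-66.40, -21.10). Tangency of A1 to LZ means the radius SZ is perpendicular to LZ and since A1 is tangent to KC there, SK ⟂ KC, with radius 6.3, so the center S sits 6.3 in from both sides at S = (-60.10, -14.80). Then |JS| = |S − J| = 61.90.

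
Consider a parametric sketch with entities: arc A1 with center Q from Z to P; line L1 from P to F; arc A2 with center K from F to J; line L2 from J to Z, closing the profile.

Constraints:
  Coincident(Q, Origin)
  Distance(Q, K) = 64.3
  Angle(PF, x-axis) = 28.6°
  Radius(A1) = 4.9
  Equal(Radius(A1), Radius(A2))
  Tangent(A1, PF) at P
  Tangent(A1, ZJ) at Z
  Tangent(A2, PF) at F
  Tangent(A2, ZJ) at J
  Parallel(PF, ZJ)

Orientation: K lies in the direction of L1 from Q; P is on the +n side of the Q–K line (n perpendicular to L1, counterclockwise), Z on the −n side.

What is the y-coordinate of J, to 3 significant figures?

26.5

The slot axis is L1's direction at 28.6°, so u = (cos 28.6°, sin 28.6°) = (0.878, 0.479) and n = (−sin 28.6°, cos 28.6°) = (-0.479, 0.878). Q is at the origin and K lies 64.3 along u from Q, so K = 64.3·u = (56.5, 30.8). Tangency of A1 to both parallel lines with radius 4.9 puts P and Z at Q ± 4.9·n: P = (-2.35, 4.30), Z = (2.35, -4.30). Equal radii place F and J the same way about K: F = K + 4.9·n = (54.1, 35.1), J = K − 4.9·n = (58.8, 26.5). So J.y = 26.5.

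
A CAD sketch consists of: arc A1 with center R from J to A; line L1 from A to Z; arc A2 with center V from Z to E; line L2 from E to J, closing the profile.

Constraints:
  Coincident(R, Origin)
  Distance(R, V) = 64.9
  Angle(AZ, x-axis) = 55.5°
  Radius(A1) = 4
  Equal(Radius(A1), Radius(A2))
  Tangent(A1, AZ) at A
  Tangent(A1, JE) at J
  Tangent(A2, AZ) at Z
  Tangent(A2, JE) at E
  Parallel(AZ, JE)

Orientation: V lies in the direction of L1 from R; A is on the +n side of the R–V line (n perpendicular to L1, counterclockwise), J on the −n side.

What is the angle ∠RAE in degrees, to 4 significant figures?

82.97°

The slot axis is L1's direction at 55.5°, so u = (cos 55.5°, sin 55.5°) = (0.5664, 0.8241) and n = (−sin 55.5°, cos 55.5°) = (-0.8241, 0.5664). R is at the origin and V lies 64.9 along u from R, so V = 64.9·u = (36.76, 53.49). Tangency of A1 to both parallel lines with radius 4.0 puts A and J at R ± 4.0·n: A = (-3.297, 2.266), J = (3.297, -2.266). Equal radii place Z and E the same way about V: Z = V + 4.0·n = (33.46, 55.75), E = V − 4.0·n = (40.06, 51.22). Then cos ∠RAE = AR·AE / (|AR||AE|), giving 82.97°.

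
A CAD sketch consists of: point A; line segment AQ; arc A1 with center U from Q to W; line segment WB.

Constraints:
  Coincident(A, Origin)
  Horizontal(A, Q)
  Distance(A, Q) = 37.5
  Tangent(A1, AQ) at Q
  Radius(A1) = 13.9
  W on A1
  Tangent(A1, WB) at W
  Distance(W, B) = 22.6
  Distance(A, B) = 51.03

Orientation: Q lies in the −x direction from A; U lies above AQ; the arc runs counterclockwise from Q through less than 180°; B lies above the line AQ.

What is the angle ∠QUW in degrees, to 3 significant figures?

109°

A is at the origin; AQ is horizontal with |AQ| = 37.5 and Q on the −x side, so Q = (-37.5, 0.00). Tangency of A1 to AQ means the radius UQ is perpendicular to AQ, so U = Q + (0, 13.9) = (-37.5, 13.9). Since UW ⟂ WB (tangency), |UB| = √(13.9² + 22.6²) = 26.5 regardless of where W sits on A1. So B lies on both circle(A, 51.03) and circle(U, 26.5); the above-AQ intersection is B = (-31.9, 39.8). W is the foot of the tangent from B: W = (-24.4, 18.5).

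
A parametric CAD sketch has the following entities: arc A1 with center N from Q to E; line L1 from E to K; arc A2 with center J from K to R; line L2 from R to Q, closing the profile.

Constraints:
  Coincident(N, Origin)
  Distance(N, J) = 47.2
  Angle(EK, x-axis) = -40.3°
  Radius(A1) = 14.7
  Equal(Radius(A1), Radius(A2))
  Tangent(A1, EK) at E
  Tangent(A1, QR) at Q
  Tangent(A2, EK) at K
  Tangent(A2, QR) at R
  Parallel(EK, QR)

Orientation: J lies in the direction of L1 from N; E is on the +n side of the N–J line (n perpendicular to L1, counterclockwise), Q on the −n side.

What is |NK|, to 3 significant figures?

49.4

Tangency of A1 to both parallel lines with radius 14.7 puts E and Q at N ± 14.7·n: E = (9.51, 11.2), Q = (-9.51, -11.2). Equal radii place K and R the same way about J: K = J + 14.7·n = (45.5, -19.3), R = J − 14.7·n = (26.5, -41.7). Then |NK| = |K − N| = 49.4.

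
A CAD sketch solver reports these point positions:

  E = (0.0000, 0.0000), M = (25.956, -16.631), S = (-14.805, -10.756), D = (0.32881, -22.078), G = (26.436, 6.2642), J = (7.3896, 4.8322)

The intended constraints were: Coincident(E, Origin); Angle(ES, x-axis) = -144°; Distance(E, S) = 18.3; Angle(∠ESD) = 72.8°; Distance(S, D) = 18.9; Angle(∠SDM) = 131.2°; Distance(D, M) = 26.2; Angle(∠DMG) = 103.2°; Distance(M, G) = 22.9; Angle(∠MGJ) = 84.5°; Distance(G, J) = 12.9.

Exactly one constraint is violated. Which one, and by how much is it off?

Distance(G, J) = 12.9 — off by 6.20.

E = (0.00, 0.00) ✓; ES at -144.0° ✓; |ES| = 18.30 ✓; ∠ESD = 72.80° ✓; |SD| = 18.90 ✓; ∠SDM = 131.2° ✓; |DM| = 26.20 ✓; ∠DMG = 103.2° ✓; |MG| = 22.90 ✓; ∠MGJ = 84.50° ✓; |GJ| = 19.10 ✗.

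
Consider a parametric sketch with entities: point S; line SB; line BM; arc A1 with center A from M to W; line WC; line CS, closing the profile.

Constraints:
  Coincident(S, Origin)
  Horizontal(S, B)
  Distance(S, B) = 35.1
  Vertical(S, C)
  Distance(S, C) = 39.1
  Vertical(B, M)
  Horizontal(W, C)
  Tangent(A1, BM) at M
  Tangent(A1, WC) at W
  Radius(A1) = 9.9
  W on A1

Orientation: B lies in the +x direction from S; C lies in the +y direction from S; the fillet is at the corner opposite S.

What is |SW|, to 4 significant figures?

46.52

S is at the origin; S and B share the same y with |SB| = 35.1 and B on the +x side, so B = (35.10, 0.000). S and C share the same x with |SC| = 39.1 and C on the +y side, so C = (0.000, 39.10). The virtual corner opposite S is at (35.10, 39.10). The tangent condition forces AM to be normal to BM and since A1 is tangent to WC there, AW ⟂ WC, with radius 9.9, so the center A sits 9.9 in from both sides at A = (25.20, 29.20). That places the tangent points at M = (35.10, 29.20) on BM and W = (25.20, 39.10) on WC. Then |SW| = |W − S| = 46.52.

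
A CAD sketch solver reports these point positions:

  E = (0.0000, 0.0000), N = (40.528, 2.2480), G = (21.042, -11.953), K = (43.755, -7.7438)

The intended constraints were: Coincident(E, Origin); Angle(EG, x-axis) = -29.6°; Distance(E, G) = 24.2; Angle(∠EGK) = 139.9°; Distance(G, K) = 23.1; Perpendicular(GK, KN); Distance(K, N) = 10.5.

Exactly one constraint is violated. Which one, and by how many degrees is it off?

Perpendicular(GK, KN) — off by 7.40°.

E = (0.00, 0.00) ✓; EG at -29.60° ✓; |EG| = 24.20 ✓; ∠EGK = 139.9° ✓; |GK| = 23.10 ✓; ∠(GK, KN) = 97.40° ✗; |KN| = 10.50 ✓.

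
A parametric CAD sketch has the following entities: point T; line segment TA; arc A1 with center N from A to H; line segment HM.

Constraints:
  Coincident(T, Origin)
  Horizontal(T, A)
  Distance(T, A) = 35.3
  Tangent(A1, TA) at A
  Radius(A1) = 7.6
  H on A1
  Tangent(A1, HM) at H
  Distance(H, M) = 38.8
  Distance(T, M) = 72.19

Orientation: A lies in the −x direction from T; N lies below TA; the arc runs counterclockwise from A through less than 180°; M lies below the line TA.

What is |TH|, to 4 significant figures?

41.90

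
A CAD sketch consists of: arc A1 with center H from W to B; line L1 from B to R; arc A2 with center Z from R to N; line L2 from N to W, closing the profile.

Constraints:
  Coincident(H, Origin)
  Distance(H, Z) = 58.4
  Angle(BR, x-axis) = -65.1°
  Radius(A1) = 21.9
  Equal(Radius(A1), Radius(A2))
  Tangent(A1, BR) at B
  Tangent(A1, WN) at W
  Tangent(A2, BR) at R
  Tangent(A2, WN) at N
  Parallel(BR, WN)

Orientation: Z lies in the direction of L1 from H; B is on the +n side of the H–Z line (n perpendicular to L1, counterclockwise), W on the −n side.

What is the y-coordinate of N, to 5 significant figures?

-62.192

The slot axis is L1's direction at -65.1°, so u = (cos -65.1°, sin -65.1°) = (0.42104, -0.90704) and n = (−sin -65.1°, cos -65.1°) = (0.90704, 0.42104). H is at the origin and Z lies 58.4 along u from H, so Z = 58.4·u = (24.588, -52.971). Tangency of A1 to both parallel lines with radius 21.9 puts B and W at H ± 21.9·n: B = (19.864, 9.2207), W = (-19.864, -9.2207). Equal radii place R and N the same way about Z: R = Z + 21.9·n = (44.453, -43.751), N = Z − 21.9·n = (4.7242, -62.192). So N.y = -62.192.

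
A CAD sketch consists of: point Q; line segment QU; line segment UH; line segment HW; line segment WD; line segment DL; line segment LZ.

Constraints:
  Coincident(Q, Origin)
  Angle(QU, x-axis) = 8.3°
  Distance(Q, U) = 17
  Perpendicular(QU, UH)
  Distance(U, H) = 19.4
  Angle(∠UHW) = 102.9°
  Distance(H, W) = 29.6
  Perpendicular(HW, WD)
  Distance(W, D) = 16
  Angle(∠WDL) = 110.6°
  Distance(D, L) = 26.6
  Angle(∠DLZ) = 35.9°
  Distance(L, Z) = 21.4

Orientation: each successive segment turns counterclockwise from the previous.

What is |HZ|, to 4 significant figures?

18.14

Q is at the origin; QU runs at 8.3° with length 17.0, so U = (16.82, 2.454). QU ⟂ UH, so UH runs at 98.30°; with |UH| = 19.4, H = (14.02, 21.65). ∠UHW = 102.9° gives HW at 175.4° from the x-axis; with |HW| = 29.6, W = (-15.48, 24.02). HW ⟂ WD, so WD runs at -94.60°; with |WD| = 16.0, D = (-16.77, 8.076). ∠WDL = 110.6° gives DL at -25.20° from the x-axis; with |DL| = 26.6, L = (7.302, -3.249). ∠DLZ = 35.9° gives LZ at 118.9° from the x-axis; with |LZ| = 21.4, Z = (-3.040, 15.49). Then |HZ| = |Z − H| = 18.14.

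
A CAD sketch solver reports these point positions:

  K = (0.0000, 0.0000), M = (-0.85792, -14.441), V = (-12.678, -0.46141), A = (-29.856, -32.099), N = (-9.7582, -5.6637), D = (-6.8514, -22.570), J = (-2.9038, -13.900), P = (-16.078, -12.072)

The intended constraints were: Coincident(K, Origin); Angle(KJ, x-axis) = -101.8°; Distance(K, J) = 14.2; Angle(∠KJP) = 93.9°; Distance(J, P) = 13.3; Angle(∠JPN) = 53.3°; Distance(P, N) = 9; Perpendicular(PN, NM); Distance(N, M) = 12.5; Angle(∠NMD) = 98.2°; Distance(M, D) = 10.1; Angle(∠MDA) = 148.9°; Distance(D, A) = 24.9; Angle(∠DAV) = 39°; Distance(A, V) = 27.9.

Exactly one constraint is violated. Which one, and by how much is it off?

Distance(A, V) = 27.9 — off by 8.10.

K = (0.00, 0.00) ✓; KJ at -101.8° ✓; |KJ| = 14.20 ✓; ∠KJP = 93.90° ✓; |JP| = 13.30 ✓; ∠JPN = 53.30° ✓; |PN| = 9.000 ✓; ∠(PN, NM) = 90.00° ✓; |NM| = 12.50 ✓; ∠NMD = 98.20° ✓; |MD| = 10.10 ✓; ∠MDA = 148.9° ✓; |DA| = 24.90 ✓; ∠DAV = 39.00° ✓; |AV| = 36.00 ✗.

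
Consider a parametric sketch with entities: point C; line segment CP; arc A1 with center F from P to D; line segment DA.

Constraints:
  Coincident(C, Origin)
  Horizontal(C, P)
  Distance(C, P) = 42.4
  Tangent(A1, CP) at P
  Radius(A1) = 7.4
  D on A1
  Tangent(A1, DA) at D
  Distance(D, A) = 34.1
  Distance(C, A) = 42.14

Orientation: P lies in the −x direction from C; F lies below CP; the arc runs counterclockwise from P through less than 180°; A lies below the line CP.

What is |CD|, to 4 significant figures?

49.10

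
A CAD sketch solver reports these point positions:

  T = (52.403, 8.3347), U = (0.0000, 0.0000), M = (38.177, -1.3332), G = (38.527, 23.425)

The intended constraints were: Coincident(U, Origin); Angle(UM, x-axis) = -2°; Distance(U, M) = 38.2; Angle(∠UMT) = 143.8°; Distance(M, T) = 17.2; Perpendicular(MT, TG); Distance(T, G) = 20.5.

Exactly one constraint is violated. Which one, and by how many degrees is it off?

Perpendicular(MT, TG) — off by 8.40°.

U = (0.00, 0.00) ✓; UM at -2.000° ✓; |UM| = 38.20 ✓; ∠UMT = 143.8° ✓; |MT| = 17.20 ✓; ∠(MT, TG) = 98.40° ✗; |TG| = 20.50 ✓.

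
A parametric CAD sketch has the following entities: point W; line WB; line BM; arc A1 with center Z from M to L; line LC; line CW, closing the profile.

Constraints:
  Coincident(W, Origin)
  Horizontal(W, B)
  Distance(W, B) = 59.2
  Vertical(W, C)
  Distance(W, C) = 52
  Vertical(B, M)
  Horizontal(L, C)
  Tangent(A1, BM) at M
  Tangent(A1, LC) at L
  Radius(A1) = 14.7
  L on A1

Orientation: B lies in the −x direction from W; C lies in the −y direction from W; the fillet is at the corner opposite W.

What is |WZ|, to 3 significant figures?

58.1

W is at the origin; WB is horizontal with |WB| = 59.2 and B on the −x side, so B = (-59.2, 0.00). WC is vertical with |WC| = 52.0 and C on the −y side, so C = (0.00, -52.0). The virtual corner opposite W is at (-59.2, -52.0). Tangency of A1 to BM means the radius ZM is perpendicular to BM and tangency of A1 to LC means the radius ZL is perpendicular to LC, with radius 14.7, so the center Z sits 14.7 in from both sides at Z = (-44.5, -37.3). Then |WZ| = |Z − W| = 58.1.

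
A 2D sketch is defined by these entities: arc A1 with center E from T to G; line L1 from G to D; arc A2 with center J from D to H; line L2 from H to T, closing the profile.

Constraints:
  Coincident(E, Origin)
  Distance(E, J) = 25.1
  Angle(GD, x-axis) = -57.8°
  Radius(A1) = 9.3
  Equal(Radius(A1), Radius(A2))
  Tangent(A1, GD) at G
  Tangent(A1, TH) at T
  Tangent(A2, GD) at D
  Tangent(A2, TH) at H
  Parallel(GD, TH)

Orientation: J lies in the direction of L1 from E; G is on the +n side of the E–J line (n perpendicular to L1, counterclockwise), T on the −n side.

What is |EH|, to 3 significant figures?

26.8

The slot axis is L1's direction at -57.8°, so u = (cos -57.8°, sin -57.8°) = (0.533, -0.846) and n = (−sin -57.8°, cos -57.8°) = (0.846, 0.533). E is at the origin and J lies 25.1 along u from E, so J = 25.1·u = (13.4, -21.2). Tangency of A1 to both parallel lines with radius 9.3 puts G and T at E ± 9.3·n: G = (7.87, 4.96), T = (-7.87, -4.96). Equal radii place D and H the same way about J: D = J + 9.3·n = (21.2, -16.3), H = J − 9.3·n = (5.51, -26.2). Then |EH| = |H − E| = 26.8.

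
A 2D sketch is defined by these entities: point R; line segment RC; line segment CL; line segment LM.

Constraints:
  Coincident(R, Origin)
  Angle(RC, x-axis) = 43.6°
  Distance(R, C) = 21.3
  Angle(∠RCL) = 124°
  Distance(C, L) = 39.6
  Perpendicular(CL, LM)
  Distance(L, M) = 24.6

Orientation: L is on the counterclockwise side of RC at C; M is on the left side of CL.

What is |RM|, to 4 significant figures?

51.98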